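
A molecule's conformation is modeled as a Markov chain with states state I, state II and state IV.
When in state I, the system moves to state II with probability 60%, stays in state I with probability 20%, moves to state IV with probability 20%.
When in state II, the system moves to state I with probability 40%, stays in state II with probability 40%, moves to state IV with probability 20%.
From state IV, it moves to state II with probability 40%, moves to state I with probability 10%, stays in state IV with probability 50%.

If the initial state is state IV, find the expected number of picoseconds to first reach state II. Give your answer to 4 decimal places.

2.3684

Let t(s) be the expected number of picoseconds to first reach state II from state s, with t(state II) = 0. Conditioning on the first picosecond:
t(state I) = 1 + 0.2·t(state I) + 0.2·t(state IV)
t(state IV) = 1 + 0.1·t(state I) + 0.5·t(state IV)
Solving: t(state I) = 1.8421, t(state IV) = 2.3684.
Expected picoseconds from state IV to state II: 2.3684.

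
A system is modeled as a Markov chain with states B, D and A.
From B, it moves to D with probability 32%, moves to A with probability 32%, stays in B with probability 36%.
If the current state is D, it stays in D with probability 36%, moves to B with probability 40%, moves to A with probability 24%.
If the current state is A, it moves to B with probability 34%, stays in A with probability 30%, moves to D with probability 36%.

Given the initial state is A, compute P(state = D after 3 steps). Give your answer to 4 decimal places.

Propagate the distribution vector 3 steps from A.
After 0 steps: (0.0000, 0.0000, 1.0000)
After 1 step: (0.3400, 0.3600, 0.3000)
After 2 steps: (0.3684, 0.3464, 0.2852)
After 3 steps: (0.3682, 0.3453, 0.2866)
P(in D after 3 steps) = 0.3453

0.3453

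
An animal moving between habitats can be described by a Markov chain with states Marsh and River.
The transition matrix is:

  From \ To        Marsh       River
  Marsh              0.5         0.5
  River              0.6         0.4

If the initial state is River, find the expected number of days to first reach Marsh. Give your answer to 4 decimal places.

Let t(s) be the expected number of days to first reach Marsh from state s, with t(Marsh) = 0. Conditioning on the first day:
t(River) = 1 + 0.4·t(River)
Solving: t(River) = 1.6667.
Expected days from River to Marsh: 1.6667.

1.6667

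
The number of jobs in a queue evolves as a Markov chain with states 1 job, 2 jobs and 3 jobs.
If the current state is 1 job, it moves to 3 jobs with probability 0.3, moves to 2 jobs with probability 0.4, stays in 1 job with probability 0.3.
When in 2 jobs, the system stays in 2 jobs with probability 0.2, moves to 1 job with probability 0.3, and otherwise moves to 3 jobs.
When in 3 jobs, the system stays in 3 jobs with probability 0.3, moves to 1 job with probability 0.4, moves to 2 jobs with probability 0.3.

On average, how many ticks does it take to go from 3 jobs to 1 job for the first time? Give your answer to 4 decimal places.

Let t(s) be the expected number of ticks to first reach 1 job from state s, with t(1 job) = 0. Conditioning on the first tick:
t(2 jobs) = 1 + 0.2·t(2 jobs) + 0.5·t(3 jobs)
t(3 jobs) = 1 + 0.3·t(2 jobs) + 0.3·t(3 jobs)
Solving: t(2 jobs) = 2.9268, t(3 jobs) = 2.6829.
Expected ticks from 3 jobs to 1 job: 2.6829.

2.6829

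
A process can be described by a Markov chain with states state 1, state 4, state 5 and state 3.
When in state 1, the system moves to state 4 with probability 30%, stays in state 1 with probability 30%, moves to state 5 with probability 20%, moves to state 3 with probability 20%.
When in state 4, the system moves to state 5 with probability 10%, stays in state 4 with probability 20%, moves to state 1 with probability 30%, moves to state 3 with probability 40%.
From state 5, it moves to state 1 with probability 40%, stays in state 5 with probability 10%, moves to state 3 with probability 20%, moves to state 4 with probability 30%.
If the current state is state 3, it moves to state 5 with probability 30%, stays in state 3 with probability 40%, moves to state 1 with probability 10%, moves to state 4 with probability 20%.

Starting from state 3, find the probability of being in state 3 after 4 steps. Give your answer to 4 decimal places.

0.3112

Propagate the distribution vector 4 steps from state 3.
After 0 steps: (0.0000, 0.0000, 0.0000, 1.0000)
After 1 step: (0.1000, 0.2000, 0.3000, 0.4000)
After 2 steps: (0.2500, 0.2400, 0.1900, 0.3200)
After 3 steps: (0.2550, 0.2440, 0.1890, 0.3120)
After 4 steps: (0.2565, 0.2444, 0.1879, 0.3112)
P(in state 3 after 4 steps) = 0.3112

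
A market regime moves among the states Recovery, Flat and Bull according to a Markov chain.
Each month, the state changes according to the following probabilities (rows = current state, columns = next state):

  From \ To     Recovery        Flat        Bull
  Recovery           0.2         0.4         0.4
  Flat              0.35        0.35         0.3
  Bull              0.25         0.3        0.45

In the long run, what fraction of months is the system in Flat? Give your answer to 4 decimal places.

0.3443

Let the stationary distribution be π with π = πP and π_1 + π_2 + π_3 = 1.
π_1 = 0.2·π_1 + 0.35·π_2 + 0.25·π_3
π_2 = 0.4·π_1 + 0.35·π_2 + 0.3·π_3
Solving with the normalization constraint gives π = (0.2709, 0.3443, 0.3848).
So the stationary probability of Flat is 0.3443.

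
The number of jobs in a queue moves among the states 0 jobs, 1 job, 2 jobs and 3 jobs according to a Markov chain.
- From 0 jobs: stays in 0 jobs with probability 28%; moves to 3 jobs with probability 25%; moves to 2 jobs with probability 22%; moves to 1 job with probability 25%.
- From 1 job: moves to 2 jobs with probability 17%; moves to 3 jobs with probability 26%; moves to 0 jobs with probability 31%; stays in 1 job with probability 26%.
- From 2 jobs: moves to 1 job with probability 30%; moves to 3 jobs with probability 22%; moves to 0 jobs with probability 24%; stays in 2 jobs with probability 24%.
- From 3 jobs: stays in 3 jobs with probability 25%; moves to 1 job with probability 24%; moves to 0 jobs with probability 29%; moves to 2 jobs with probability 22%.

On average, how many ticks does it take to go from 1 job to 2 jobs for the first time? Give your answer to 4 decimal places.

5.0626

Let t(s) be the expected number of ticks to first reach 2 jobs from state s, with t(2 jobs) = 0. Conditioning on the first tick:
t(0 jobs) = 1 + 0.28·t(0 jobs) + 0.25·t(1 job) + 0.25·t(3 jobs)
t(1 job) = 1 + 0.31·t(0 jobs) + 0.26·t(1 job) + 0.26·t(3 jobs)
t(3 jobs) = 1 + 0.29·t(0 jobs) + 0.24·t(1 job) + 0.25·t(3 jobs)
Solving: t(0 jobs) = 4.8192, t(1 job) = 5.0626, t(3 jobs) = 4.8168.
Expected ticks from 1 job to 2 jobs: 5.0626.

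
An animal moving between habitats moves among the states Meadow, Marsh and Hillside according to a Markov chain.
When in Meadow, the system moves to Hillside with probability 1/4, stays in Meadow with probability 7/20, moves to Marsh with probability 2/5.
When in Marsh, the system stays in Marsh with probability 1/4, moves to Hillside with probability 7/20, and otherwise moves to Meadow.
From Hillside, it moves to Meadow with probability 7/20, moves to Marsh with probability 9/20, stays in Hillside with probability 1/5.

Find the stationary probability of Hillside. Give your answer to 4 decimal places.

0.2723

Let the stationary distribution be π with π = πP and π_1 + π_2 + π_3 = 1.
π_1 = 0.35·π_1 + 0.4·π_2 + 0.35·π_3
π_2 = 0.4·π_1 + 0.25·π_2 + 0.45·π_3
Solving with the normalization constraint gives π = (0.3680, 0.3597, 0.2723).
So the stationary probability of Hillside is 0.2723.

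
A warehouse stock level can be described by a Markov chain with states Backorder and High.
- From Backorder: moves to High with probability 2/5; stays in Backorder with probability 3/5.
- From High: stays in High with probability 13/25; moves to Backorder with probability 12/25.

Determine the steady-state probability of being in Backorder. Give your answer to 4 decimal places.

0.5455

Let the stationary distribution be π with π = πP and π_1 + π_2 = 1.
π_1 = 0.6·π_1 + 0.48·π_2
Solving with the normalization constraint gives π = (0.5455, 0.4545).
So the stationary probability of Backorder is 0.5455.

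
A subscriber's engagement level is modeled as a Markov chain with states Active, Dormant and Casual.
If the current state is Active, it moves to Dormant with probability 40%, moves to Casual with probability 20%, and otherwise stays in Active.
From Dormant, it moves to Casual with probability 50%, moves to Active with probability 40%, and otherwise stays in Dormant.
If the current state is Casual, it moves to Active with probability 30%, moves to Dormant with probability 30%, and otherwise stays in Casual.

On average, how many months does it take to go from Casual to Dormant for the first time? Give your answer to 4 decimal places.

3.0000

Let t(s) be the expected number of months to first reach Dormant from state s, with t(Dormant) = 0. Conditioning on the first month:
t(Active) = 1 + 0.4·t(Active) + 0.2·t(Casual)
t(Casual) = 1 + 0.3·t(Active) + 0.4·t(Casual)
Solving: t(Active) = 2.6667, t(Casual) = 3.0000.
Expected months from Casual to Dormant: 3.0000.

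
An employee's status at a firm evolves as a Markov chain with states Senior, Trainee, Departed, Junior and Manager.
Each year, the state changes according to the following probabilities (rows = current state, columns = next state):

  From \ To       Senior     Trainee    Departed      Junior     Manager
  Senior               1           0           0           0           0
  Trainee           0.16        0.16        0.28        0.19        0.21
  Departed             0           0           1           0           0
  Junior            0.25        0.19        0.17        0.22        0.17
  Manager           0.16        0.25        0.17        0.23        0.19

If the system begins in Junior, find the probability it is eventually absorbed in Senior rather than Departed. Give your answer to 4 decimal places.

Let h(s) be the probability of absorption at Senior starting from transient state s. Then h(Senior) = 1 and h(Departed) = 0. By first-step analysis:
h(Trainee) = 0.16·1 + 0.16·h(Trainee) + 0.28·0 + 0.19·h(Junior) + 0.21·h(Manager)
h(Junior) = 0.25·1 + 0.19·h(Trainee) + 0.17·0 + 0.22·h(Junior) + 0.17·h(Manager)
h(Manager) = 0.16·1 + 0.25·h(Trainee) + 0.17·0 + 0.23·h(Junior) + 0.19·h(Manager)
Solving: h(Trainee) = 0.4307, h(Junior) = 0.5303, h(Manager) = 0.4810.
Starting from Junior, the probability is 0.5303.

0.5303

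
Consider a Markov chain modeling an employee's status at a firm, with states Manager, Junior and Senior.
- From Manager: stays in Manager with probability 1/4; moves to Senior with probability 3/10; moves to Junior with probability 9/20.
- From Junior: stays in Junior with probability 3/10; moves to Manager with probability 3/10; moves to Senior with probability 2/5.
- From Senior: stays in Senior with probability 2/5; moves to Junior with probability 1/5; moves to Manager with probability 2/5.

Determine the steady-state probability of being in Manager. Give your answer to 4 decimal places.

0.3208

Let the stationary distribution be π with π = πP and π_1 + π_2 + π_3 = 1.
π_1 = 0.25·π_1 + 0.3·π_2 + 0.4·π_3
π_2 = 0.45·π_1 + 0.3·π_2 + 0.2·π_3
Solving with the normalization constraint gives π = (0.3208, 0.3113, 0.3679).
So the stationary probability of Manager is 0.3208.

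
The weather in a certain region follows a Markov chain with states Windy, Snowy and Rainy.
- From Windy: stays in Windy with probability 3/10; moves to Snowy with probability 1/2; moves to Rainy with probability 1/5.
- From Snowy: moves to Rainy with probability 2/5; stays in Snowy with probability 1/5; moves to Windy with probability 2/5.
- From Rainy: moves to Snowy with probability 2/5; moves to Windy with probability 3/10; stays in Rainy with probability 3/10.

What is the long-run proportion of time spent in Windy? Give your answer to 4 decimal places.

0.3361

Let the stationary distribution be π with π = πP and π_1 + π_2 + π_3 = 1.
π_1 = 0.3·π_1 + 0.4·π_2 + 0.3·π_3
π_2 = 0.5·π_1 + 0.2·π_2 + 0.4·π_3
Solving with the normalization constraint gives π = (0.3361, 0.3613, 0.3025).
So the stationary probability of Windy is 0.3361.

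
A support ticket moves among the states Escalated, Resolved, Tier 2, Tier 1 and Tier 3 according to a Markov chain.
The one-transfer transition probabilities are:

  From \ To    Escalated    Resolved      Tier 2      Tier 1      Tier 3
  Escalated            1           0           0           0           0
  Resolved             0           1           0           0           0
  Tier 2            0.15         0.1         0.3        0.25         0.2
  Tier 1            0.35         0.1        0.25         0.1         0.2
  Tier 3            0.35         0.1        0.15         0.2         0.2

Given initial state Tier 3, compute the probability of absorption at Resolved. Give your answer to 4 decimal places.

Let h(s) be the probability of absorption at Resolved starting from transient state s. Then h(Resolved) = 1 and h(Escalated) = 0. By first-step analysis:
h(Tier 2) = 0.15·0 + 0.1·1 + 0.3·h(Tier 2) + 0.25·h(Tier 1) + 0.2·h(Tier 3)
h(Tier 1) = 0.35·0 + 0.1·1 + 0.25·h(Tier 2) + 0.1·h(Tier 1) + 0.2·h(Tier 3)
h(Tier 3) = 0.35·0 + 0.1·1 + 0.15·h(Tier 2) + 0.2·h(Tier 1) + 0.2·h(Tier 3)
Solving: h(Tier 2) = 0.3014, h(Tier 1) = 0.2490, h(Tier 3) = 0.2438.
Starting from Tier 3, the probability is 0.2438.

0.2438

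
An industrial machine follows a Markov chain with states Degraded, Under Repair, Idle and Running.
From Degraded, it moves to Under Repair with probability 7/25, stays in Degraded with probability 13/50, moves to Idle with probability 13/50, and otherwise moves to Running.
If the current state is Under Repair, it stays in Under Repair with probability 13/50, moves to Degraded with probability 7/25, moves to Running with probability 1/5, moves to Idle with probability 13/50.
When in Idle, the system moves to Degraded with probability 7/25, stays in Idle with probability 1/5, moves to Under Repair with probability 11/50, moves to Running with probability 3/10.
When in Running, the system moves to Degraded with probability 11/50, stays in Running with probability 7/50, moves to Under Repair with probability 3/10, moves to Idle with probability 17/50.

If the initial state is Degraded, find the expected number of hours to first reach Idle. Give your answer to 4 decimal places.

Let t(s) be the expected number of hours to first reach Idle from state s, with t(Idle) = 0. Conditioning on the first hour:
t(Degraded) = 1 + 0.26·t(Degraded) + 0.28·t(Under Repair) + 0.2·t(Running)
t(Under Repair) = 1 + 0.28·t(Degraded) + 0.26·t(Under Repair) + 0.2·t(Running)
t(Running) = 1 + 0.22·t(Degraded) + 0.3·t(Under Repair) + 0.14·t(Running)
Solving: t(Degraded) = 3.6351, t(Under Repair) = 3.6351, t(Running) = 3.3608.
Expected hours from Degraded to Idle: 3.6351.

3.6351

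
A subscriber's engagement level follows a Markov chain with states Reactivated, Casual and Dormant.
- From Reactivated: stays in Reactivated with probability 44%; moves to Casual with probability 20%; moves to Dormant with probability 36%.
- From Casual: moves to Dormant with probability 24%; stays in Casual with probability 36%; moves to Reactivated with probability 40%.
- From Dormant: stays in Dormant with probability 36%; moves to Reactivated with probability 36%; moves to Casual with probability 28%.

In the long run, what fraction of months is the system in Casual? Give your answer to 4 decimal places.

0.2693

Let the stationary distribution be π with π = πP and π_1 + π_2 + π_3 = 1.
π_1 = 0.44·π_1 + 0.4·π_2 + 0.36·π_3
π_2 = 0.2·π_1 + 0.36·π_2 + 0.28·π_3
Solving with the normalization constraint gives π = (0.4030, 0.2693, 0.3277).
So the stationary probability of Casual is 0.2693.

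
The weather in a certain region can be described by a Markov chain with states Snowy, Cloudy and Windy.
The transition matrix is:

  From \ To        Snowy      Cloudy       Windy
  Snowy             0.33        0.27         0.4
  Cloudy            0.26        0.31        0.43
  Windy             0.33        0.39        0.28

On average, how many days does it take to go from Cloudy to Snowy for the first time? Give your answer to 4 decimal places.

Let t(s) be the expected number of days to first reach Snowy from state s, with t(Snowy) = 0. Conditioning on the first day:
t(Cloudy) = 1 + 0.31·t(Cloudy) + 0.43·t(Windy)
t(Windy) = 1 + 0.39·t(Cloudy) + 0.28·t(Windy)
Solving: t(Cloudy) = 3.4944, t(Windy) = 3.2817.
Expected days from Cloudy to Snowy: 3.4944.

3.4944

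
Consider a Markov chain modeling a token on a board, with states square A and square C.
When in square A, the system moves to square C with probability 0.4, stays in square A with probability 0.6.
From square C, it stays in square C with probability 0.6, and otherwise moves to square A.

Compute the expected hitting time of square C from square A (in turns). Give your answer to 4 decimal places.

Let t(s) be the expected number of turns to first reach square C from state s, with t(square C) = 0. Conditioning on the first turn:
t(square A) = 1 + 0.6·t(square A)
Solving: t(square A) = 2.5000.
Expected turns from square A to square C: 2.5000.

2.5000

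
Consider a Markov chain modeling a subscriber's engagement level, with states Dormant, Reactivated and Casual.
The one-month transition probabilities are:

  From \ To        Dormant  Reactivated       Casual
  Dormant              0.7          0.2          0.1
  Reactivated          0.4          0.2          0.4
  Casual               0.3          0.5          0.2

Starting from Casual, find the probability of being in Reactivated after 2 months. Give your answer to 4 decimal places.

0.2600

Sum over the intermediate state after 1 month:
P = P(Casual→Dormant)·P(Dormant→Reactivated) + P(Casual→Reactivated)·P(Reactivated→Reactivated) + P(Casual→Casual)·P(Casual→Reactivated)
  = 0.3×0.2 + 0.5×0.2 + 0.2×0.5
  = 0.0600 + 0.1000 + 0.1000 = 0.2600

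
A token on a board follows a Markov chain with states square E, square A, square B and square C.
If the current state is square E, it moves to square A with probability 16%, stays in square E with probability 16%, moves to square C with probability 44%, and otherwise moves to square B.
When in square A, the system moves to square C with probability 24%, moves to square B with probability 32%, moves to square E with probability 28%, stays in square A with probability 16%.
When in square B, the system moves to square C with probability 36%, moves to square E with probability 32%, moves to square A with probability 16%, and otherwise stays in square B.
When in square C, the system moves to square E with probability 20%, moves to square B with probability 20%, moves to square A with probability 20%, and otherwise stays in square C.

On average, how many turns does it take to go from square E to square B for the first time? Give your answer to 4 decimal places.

4.1933

Let t(s) be the expected number of turns to first reach square B from state s, with t(square B) = 0. Conditioning on the first turn:
t(square E) = 1 + 0.16·t(square E) + 0.16·t(square A) + 0.44·t(square C)
t(square A) = 1 + 0.28·t(square E) + 0.16·t(square A) + 0.24·t(square C)
t(square C) = 1 + 0.2·t(square E) + 0.2·t(square A) + 0.4·t(square C)
Solving: t(square E) = 4.1933, t(square A) = 3.8284, t(square C) = 4.3406.
Expected turns from square E to square B: 4.1933.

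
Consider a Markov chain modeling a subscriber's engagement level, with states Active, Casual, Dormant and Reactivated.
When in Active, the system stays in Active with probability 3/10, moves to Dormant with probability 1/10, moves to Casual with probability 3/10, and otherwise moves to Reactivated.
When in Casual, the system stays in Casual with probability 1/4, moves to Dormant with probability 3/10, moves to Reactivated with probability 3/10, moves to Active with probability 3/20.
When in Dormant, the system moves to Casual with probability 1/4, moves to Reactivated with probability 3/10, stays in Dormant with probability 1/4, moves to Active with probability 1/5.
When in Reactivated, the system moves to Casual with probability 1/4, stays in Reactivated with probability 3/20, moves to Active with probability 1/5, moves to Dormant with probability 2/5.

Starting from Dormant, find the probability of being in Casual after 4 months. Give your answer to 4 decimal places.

Propagate the distribution vector 4 months from Dormant.
After 0 months: (0.0000, 0.0000, 1.0000, 0.0000)
After 1 month: (0.2000, 0.2500, 0.2500, 0.3000)
After 2 months: (0.2075, 0.2600, 0.2775, 0.2550)
After 3 months: (0.2078, 0.2604, 0.2701, 0.2618)
After 4 months: (0.2078, 0.2604, 0.2711, 0.2607)
P(in Casual after 4 months) = 0.2604

0.2604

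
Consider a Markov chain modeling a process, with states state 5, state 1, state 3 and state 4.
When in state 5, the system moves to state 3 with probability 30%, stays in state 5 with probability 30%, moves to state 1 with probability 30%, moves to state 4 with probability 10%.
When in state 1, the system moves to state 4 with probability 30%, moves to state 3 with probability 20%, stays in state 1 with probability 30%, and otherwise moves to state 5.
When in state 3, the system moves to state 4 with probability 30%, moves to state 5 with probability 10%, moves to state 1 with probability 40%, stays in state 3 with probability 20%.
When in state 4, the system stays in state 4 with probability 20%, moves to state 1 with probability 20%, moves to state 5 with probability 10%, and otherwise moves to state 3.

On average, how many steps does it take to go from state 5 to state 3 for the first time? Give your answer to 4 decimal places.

Let t(s) be the expected number of steps to first reach state 3 from state s, with t(state 3) = 0. Conditioning on the first step:
t(state 5) = 1 + 0.3·t(state 5) + 0.3·t(state 1) + 0.1·t(state 4)
t(state 1) = 1 + 0.2·t(state 5) + 0.3·t(state 1) + 0.3·t(state 4)
t(state 4) = 1 + 0.1·t(state 5) + 0.2·t(state 1) + 0.2·t(state 4)
Solving: t(state 5) = 3.2624, t(state 1) = 3.4397, t(state 4) = 2.5177.
Expected steps from state 5 to state 3: 3.2624.

3.2624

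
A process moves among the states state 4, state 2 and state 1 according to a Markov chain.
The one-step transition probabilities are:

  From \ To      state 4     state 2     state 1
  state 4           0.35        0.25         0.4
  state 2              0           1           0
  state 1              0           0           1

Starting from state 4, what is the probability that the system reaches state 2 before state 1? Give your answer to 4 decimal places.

Let h(s) be the probability of absorption at state 2 starting from transient state s. Then h(state 2) = 1 and h(state 1) = 0. By first-step analysis:
h(state 4) = 0.35·h(state 4) + 0.25·1 + 0.4·0
Solving: h(state 4) = 0.3846.
Starting from state 4, the probability is 0.3846.

0.3846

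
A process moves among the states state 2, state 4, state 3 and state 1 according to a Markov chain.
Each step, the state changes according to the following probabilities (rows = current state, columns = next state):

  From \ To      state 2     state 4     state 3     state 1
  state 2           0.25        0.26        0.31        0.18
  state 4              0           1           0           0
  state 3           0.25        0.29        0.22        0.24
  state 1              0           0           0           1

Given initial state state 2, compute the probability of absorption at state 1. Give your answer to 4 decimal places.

0.4233

Let h(s) be the probability of absorption at state 1 starting from transient state s. Then h(state 1) = 1 and h(state 4) = 0. By first-step analysis:
h(state 2) = 0.25·h(state 2) + 0.26·0 + 0.31·h(state 3) + 0.18·1
h(state 3) = 0.25·h(state 2) + 0.29·0 + 0.22·h(state 3) + 0.24·1
Solving: h(state 2) = 0.4233, h(state 3) = 0.4433.
Starting from state 2, the probability is 0.4233.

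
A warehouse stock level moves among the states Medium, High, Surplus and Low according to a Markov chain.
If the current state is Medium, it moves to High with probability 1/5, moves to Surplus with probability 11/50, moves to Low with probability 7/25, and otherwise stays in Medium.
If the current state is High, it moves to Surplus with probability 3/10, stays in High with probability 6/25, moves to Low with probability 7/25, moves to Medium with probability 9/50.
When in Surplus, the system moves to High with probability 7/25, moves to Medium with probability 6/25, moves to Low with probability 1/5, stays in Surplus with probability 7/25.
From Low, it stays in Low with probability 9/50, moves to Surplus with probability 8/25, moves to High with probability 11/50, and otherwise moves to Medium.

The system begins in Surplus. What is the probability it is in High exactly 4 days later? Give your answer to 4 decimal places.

0.2365

Propagate the distribution vector 4 days from Surplus.
After 0 days: (0.0000, 0.0000, 1.0000, 0.0000)
After 1 day: (0.2400, 0.2800, 0.2800, 0.2000)
After 2 days: (0.2456, 0.2376, 0.2792, 0.2376)
After 3 days: (0.2500, 0.2366, 0.2795, 0.2339)
After 4 days: (0.2502, 0.2365, 0.2791, 0.2342)
P(in High after 4 days) = 0.2365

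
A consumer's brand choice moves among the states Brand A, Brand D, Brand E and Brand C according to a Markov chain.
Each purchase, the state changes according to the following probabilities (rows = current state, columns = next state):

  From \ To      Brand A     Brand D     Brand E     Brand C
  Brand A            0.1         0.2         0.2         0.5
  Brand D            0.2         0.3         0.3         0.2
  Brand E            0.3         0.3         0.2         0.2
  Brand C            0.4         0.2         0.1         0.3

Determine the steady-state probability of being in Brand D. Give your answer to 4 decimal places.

Let the stationary distribution be π with π = πP and π_1 + π_2 + π_3 + π_4 = 1.
π_1 = 0.1·π_1 + 0.2·π_2 + 0.3·π_3 + 0.4·π_4
π_2 = 0.2·π_1 + 0.3·π_2 + 0.3·π_3 + 0.2·π_4
π_3 = 0.2·π_1 + 0.3·π_2 + 0.2·π_3 + 0.1·π_4
Solving with the normalization constraint gives π = (0.2553, 0.2437, 0.1936, 0.3073).
So the stationary probability of Brand D is 0.2437.

0.2437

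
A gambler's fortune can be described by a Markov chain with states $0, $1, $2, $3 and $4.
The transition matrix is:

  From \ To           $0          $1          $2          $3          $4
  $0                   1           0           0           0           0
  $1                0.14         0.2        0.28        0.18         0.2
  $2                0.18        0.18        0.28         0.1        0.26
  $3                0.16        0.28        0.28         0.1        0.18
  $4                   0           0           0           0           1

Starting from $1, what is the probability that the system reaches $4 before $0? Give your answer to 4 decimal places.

Let h(s) be the probability of absorption at $4 starting from transient state s. Then h($4) = 1 and h($0) = 0. By first-step analysis:
h($1) = 0.14·0 + 0.2·h($1) + 0.28·h($2) + 0.18·h($3) + 0.2·1
h($2) = 0.18·0 + 0.18·h($1) + 0.28·h($2) + 0.1·h($3) + 0.26·1
h($3) = 0.16·0 + 0.28·h($1) + 0.28·h($2) + 0.1·h($3) + 0.18·1
Solving: h($1) = 0.5812, h($2) = 0.5846, h($3) = 0.5627.
Starting from $1, the probability is 0.5812.

0.5812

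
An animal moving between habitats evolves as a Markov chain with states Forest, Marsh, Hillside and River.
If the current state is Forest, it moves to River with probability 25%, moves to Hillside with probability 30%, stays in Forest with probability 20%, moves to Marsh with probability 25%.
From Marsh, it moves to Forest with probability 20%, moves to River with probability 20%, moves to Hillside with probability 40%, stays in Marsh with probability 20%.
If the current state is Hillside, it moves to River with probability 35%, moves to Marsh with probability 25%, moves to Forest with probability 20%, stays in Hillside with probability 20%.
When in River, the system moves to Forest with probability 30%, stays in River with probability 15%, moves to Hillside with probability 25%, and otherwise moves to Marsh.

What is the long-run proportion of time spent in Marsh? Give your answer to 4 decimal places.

Let the stationary distribution be π with π = πP and π_1 + π_2 + π_3 + π_4 = 1.
π_1 = 0.2·π_1 + 0.2·π_2 + 0.2·π_3 + 0.3·π_4
π_2 = 0.25·π_1 + 0.2·π_2 + 0.25·π_3 + 0.3·π_4
π_3 = 0.3·π_1 + 0.4·π_2 + 0.2·π_3 + 0.25·π_4
Solving with the normalization constraint gives π = (0.2242, 0.2496, 0.2844, 0.2418).
So the stationary probability of Marsh is 0.2496.

0.2496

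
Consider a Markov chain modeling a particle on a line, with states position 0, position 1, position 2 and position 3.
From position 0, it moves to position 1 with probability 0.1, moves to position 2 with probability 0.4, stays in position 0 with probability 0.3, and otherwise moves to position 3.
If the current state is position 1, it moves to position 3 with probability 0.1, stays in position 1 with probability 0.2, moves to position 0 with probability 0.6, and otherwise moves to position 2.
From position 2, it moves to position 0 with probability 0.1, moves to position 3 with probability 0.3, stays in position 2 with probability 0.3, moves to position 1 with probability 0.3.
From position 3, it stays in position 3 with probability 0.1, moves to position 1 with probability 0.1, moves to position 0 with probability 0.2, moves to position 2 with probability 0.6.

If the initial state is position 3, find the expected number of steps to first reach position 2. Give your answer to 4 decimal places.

2.0403

Let t(s) be the expected number of steps to first reach position 2 from state s, with t(position 2) = 0. Conditioning on the first step:
t(position 0) = 1 + 0.3·t(position 0) + 0.1·t(position 1) + 0.2·t(position 3)
t(position 1) = 1 + 0.6·t(position 0) + 0.2·t(position 1) + 0.1·t(position 3)
t(position 3) = 1 + 0.2·t(position 0) + 0.1·t(position 1) + 0.1·t(position 3)
Solving: t(position 0) = 2.4937, t(position 1) = 3.3753, t(position 3) = 2.0403.
Expected steps from position 3 to position 2: 2.0403.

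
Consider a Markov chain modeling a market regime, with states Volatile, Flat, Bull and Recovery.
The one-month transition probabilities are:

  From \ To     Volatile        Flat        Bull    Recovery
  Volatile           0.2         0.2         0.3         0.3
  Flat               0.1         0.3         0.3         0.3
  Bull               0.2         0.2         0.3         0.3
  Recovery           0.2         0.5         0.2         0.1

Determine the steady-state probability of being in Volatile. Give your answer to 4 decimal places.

Let the stationary distribution be π with π = πP and π_1 + π_2 + π_3 + π_4 = 1.
π_1 = 0.2·π_1 + 0.1·π_2 + 0.2·π_3 + 0.2·π_4
π_2 = 0.2·π_1 + 0.3·π_2 + 0.2·π_3 + 0.5·π_4
π_3 = 0.3·π_1 + 0.3·π_2 + 0.3·π_3 + 0.2·π_4
Solving with the normalization constraint gives π = (0.1694, 0.3056, 0.2750, 0.2500).
So the stationary probability of Volatile is 0.1694.

0.1694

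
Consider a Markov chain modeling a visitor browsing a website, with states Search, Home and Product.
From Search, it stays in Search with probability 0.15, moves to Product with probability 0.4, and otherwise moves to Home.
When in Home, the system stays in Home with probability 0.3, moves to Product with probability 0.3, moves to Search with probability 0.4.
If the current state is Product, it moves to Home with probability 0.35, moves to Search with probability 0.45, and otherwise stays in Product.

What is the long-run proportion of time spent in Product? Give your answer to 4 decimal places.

0.3029

Let the stationary distribution be π with π = πP and π_1 + π_2 + π_3 = 1.
π_1 = 0.15·π_1 + 0.4·π_2 + 0.45·π_3
π_2 = 0.45·π_1 + 0.3·π_2 + 0.35·π_3
Solving with the normalization constraint gives π = (0.3321, 0.3650, 0.3029).
So the stationary probability of Product is 0.3029.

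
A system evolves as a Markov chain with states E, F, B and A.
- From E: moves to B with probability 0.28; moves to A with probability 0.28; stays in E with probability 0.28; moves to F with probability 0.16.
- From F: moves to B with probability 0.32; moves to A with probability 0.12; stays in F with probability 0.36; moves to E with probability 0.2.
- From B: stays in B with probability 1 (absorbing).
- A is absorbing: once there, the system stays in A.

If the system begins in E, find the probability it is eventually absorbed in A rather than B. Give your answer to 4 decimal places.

Let h(s) be the probability of absorption at A starting from transient state s. Then h(A) = 1 and h(B) = 0. By first-step analysis:
h(E) = 0.28·h(E) + 0.16·h(F) + 0.28·0 + 0.28·1
h(F) = 0.2·h(E) + 0.36·h(F) + 0.32·0 + 0.12·1
Solving: h(E) = 0.4627, h(F) = 0.3321.
Starting from E, the probability is 0.4627.

0.4627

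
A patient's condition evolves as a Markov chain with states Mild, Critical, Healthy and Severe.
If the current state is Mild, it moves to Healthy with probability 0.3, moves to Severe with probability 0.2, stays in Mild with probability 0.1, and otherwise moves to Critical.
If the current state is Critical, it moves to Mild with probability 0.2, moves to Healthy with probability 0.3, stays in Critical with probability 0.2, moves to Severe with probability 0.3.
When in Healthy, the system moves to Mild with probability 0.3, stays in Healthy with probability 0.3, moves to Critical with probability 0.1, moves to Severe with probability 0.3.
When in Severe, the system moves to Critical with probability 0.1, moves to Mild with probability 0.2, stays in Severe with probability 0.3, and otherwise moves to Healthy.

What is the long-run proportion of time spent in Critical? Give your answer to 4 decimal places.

Let the stationary distribution be π with π = πP and π_1 + π_2 + π_3 + π_4 = 1.
π_1 = 0.1·π_1 + 0.2·π_2 + 0.3·π_3 + 0.2·π_4
π_2 = 0.4·π_1 + 0.2·π_2 + 0.1·π_3 + 0.1·π_4
π_3 = 0.3·π_1 + 0.3·π_2 + 0.3·π_3 + 0.4·π_4
Solving with the normalization constraint gives π = (0.2116, 0.1817, 0.3279, 0.2788).
So the stationary probability of Critical is 0.1817.

0.1817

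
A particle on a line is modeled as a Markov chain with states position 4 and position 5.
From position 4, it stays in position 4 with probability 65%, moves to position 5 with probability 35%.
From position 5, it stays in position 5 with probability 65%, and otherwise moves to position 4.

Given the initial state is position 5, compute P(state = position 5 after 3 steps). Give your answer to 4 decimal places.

0.5135

Propagate the distribution vector 3 steps from position 5.
After 0 steps: (0.0000, 1.0000)
After 1 step: (0.3500, 0.6500)
After 2 steps: (0.4550, 0.5450)
After 3 steps: (0.4865, 0.5135)
P(in position 5 after 3 steps) = 0.5135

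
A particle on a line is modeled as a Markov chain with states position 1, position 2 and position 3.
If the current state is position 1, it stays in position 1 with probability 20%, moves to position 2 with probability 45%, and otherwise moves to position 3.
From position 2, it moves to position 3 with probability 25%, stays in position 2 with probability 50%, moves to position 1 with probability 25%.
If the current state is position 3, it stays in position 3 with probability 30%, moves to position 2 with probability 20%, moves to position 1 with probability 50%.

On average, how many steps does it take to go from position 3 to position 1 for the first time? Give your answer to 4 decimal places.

Let t(s) be the expected number of steps to first reach position 1 from state s, with t(position 1) = 0. Conditioning on the first step:
t(position 2) = 1 + 0.5·t(position 2) + 0.25·t(position 3)
t(position 3) = 1 + 0.2·t(position 2) + 0.3·t(position 3)
Solving: t(position 2) = 3.1667, t(position 3) = 2.3333.
Expected steps from position 3 to position 1: 2.3333.

2.3333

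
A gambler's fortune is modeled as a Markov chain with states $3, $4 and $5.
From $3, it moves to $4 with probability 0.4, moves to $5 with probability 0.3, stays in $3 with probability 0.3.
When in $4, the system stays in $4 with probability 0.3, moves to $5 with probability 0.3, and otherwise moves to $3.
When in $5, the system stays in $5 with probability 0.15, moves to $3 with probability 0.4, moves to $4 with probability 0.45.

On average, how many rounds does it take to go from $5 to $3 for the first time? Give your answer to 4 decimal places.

2.5000

Let t(s) be the expected number of rounds to first reach $3 from state s, with t($3) = 0. Conditioning on the first round:
t($4) = 1 + 0.3·t($4) + 0.3·t($5)
t($5) = 1 + 0.45·t($4) + 0.15·t($5)
Solving: t($4) = 2.5000, t($5) = 2.5000.
Expected rounds from $5 to $3: 2.5000.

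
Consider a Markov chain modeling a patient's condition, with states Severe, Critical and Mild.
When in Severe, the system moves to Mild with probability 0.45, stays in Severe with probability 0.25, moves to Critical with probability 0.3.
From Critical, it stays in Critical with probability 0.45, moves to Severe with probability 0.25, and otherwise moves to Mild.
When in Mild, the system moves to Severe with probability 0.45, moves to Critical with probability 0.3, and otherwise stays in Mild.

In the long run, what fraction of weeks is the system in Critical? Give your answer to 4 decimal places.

Let the stationary distribution be π with π = πP and π_1 + π_2 + π_3 = 1.
π_1 = 0.25·π_1 + 0.25·π_2 + 0.45·π_3
π_2 = 0.3·π_1 + 0.45·π_2 + 0.3·π_3
Solving with the normalization constraint gives π = (0.3162, 0.3529, 0.3309).
So the stationary probability of Critical is 0.3529.

0.3529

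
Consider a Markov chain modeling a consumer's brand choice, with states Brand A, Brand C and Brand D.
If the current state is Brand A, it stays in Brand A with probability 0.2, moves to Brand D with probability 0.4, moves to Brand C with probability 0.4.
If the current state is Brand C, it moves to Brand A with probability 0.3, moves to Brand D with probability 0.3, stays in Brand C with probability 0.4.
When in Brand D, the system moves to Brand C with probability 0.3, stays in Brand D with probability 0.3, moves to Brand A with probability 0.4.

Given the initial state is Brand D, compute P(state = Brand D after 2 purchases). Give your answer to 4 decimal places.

Sum over the intermediate state after 1 purchase:
P = P(Brand D→Brand A)·P(Brand A→Brand D) + P(Brand D→Brand C)·P(Brand C→Brand D) + P(Brand D→Brand D)·P(Brand D→Brand D)
  = 0.4×0.4 + 0.3×0.3 + 0.3×0.3
  = 0.1600 + 0.0900 + 0.0900 = 0.3400

0.3400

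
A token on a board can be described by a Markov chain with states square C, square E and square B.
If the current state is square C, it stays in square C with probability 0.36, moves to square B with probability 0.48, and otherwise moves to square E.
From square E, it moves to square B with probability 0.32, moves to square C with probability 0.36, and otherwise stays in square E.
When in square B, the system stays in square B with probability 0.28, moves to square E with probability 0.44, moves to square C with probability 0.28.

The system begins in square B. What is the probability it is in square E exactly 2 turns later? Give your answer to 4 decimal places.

Sum over the intermediate state after 1 turn:
P = P(square B→square C)·P(square C→square E) + P(square B→square E)·P(square E→square E) + P(square B→square B)·P(square B→square E)
  = 0.28×0.16 + 0.44×0.32 + 0.28×0.44
  = 0.0448 + 0.1408 + 0.1232 = 0.3088

0.3088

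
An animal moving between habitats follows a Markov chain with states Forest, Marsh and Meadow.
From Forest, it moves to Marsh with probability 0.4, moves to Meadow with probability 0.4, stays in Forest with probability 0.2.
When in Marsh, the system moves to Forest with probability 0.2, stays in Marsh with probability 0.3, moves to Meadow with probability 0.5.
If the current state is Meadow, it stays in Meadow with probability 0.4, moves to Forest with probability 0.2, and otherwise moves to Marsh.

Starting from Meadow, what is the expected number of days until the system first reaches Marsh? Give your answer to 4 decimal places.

2.5000

Let t(s) be the expected number of days to first reach Marsh from state s, with t(Marsh) = 0. Conditioning on the first day:
t(Forest) = 1 + 0.2·t(Forest) + 0.4·t(Meadow)
t(Meadow) = 1 + 0.2·t(Forest) + 0.4·t(Meadow)
Solving: t(Forest) = 2.5000, t(Meadow) = 2.5000.
Expected days from Meadow to Marsh: 2.5000.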